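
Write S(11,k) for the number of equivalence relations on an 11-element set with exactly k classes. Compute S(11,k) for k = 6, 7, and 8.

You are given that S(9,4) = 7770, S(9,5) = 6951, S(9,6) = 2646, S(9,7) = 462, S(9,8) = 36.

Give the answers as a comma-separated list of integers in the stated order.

179487, 63987, 11880

row 10: T[10][5]=5·6951+7770=42525  T[10][6]=6·2646+6951=22827  T[10][7]=7·462+2646=5880  T[10][8]=8·36+462=750
row 11: T[11][6]=6·22827+42525=179487  T[11][7]=7·5880+22827=63987  T[11][8]=8·750+5880=11880
Read S(11,6) = 179487, S(11,7) = 63987, S(11,8) = 11880.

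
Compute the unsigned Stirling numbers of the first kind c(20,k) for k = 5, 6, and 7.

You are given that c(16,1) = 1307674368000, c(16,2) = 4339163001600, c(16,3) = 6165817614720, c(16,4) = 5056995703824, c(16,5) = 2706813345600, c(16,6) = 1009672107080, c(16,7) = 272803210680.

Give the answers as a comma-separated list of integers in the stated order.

371384787345228000, 161429736530118960, 52260903362512720

[17] T[17,2]:16*4339163001600+1307674368000=70734282393600 · T[17,3]:16*6165817614720+4339163001600=102992244837120 · T[17,4]:16*5056995703824+6165817614720=87077748875904 · T[17,5]:16*2706813345600+5056995703824=48366009233424 · T[17,6]:16*1009672107080+2706813345600=18861567058880 · T[17,7]:16*272803210680+1009672107080=5374523477960
[18] T[18,3]:17*102992244837120+70734282393600=1821602444624640 · T[18,4]:17*87077748875904+102992244837120=1583313975727488 · T[18,5]:17*48366009233424+87077748875904=909299905844112 · T[18,6]:17*18861567058880+48366009233424=369012649234384 · T[18,7]:17*5374523477960+18861567058880=110228466184200
[19] T[19,4]:18*1583313975727488+1821602444624640=30321254007719424 · T[19,5]:18*909299905844112+1583313975727488=17950712280921504 · T[19,6]:18*369012649234384+909299905844112=7551527592063024 · T[19,7]:18*110228466184200+369012649234384=2353125040549984
[20] T[20,5]:19*17950712280921504+30321254007719424=371384787345228000 · T[20,6]:19*7551527592063024+17950712280921504=161429736530118960 · T[20,7]:19*2353125040549984+7551527592063024=52260903362512720
Read c(20,5) = 371384787345228000, c(20,6) = 161429736530118960, c(20,7) = 52260903362512720.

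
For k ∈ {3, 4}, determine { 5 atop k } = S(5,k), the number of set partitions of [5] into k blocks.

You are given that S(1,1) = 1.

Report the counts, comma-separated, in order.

@2  (2,1):1·1+0→1, (2,2):0·2+1→1
@3  (3,1):1·1+0→1, (3,2):1·2+1→3, (3,3):0·3+1→1
@4  (4,2):3·2+1→7, (4,3):1·3+3→6, (4,4):0·4+1→1
@5  (5,3):6·3+7→25, (5,4):1·4+6→10
Read S(5,3) = 25, S(5,4) = 10.

25, 10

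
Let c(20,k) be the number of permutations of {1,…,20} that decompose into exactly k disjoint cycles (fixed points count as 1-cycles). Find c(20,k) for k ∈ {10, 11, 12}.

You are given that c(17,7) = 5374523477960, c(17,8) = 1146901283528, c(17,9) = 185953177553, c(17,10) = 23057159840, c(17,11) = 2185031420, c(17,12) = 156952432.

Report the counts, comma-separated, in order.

r18: T_18,8=17×1146901283528+5374523477960=24871845297936; T_18,9=17×185953177553+1146901283528=4308105301929; T_18,10=17×23057159840+185953177553=577924894833; T_18,11=17×2185031420+23057159840=60202693980; T_18,12=17×156952432+2185031420=4853222764
r19: T_19,9=18×4308105301929+24871845297936=102417740732658; T_19,10=18×577924894833+4308105301929=14710753408923; T_19,11=18×60202693980+577924894833=1661573386473; T_19,12=18×4853222764+60202693980=147560703732
r20: T_20,10=19×14710753408923+102417740732658=381922055502195; T_20,11=19×1661573386473+14710753408923=46280647751910; T_20,12=19×147560703732+1661573386473=4465226757381
Read c(20,10) = 381922055502195, c(20,11) = 46280647751910, c(20,12) = 4465226757381.

381922055502195, 46280647751910, 4465226757381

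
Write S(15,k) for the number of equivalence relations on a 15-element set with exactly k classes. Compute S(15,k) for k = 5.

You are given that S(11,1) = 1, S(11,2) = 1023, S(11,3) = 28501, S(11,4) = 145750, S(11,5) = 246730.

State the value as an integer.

210766920

i=12: T(12,2)=1+2·1023=2047 | T(12,3)=1023+3·28501=86526 | T(12,4)=28501+4·145750=611501 | T(12,5)=145750+5·246730=1379400
i=13: T(13,3)=2047+3·86526=261625 | T(13,4)=86526+4·611501=2532530 | T(13,5)=611501+5·1379400=7508501
i=14: T(14,4)=261625+4·2532530=10391745 | T(14,5)=2532530+5·7508501=40075035
i=15: T(15,5)=10391745+5·40075035=210766920
Read S(15,5) = 210766920.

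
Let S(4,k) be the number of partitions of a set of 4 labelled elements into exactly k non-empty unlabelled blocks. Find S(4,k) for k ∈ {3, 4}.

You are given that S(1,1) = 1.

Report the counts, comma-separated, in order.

i=2: T(2,1)=0+1·1=1 | T(2,2)=1+2·0=1
i=3: T(3,2)=1+2·1=3 | T(3,3)=1+3·0=1
i=4: T(4,3)=3+3·1=6 | T(4,4)=1+4·0=1
Read S(4,3) = 6, S(4,4) = 1.

6, 1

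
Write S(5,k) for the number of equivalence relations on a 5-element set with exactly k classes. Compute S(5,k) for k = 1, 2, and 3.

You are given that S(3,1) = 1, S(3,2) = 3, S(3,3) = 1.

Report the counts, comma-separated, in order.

i=4: T(4,1)=0+1·1=1 | T(4,2)=1+2·3=7 | T(4,3)=3+3·1=6
i=5: T(5,1)=0+1·1=1 | T(5,2)=1+2·7=15 | T(5,3)=7+3·6=25
Read S(5,1) = 1, S(5,2) = 15, S(5,3) = 25.

1, 15, 25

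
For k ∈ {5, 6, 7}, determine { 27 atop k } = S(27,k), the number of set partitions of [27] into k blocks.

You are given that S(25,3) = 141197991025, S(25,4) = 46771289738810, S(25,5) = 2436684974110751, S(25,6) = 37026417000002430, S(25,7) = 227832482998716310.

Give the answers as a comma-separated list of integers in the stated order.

@26  (26,4):46771289738810·4+141197991025→187226356946265, (26,5):2436684974110751·5+46771289738810→12230196160292565, (26,6):37026417000002430·6+2436684974110751→224595186974125331, (26,7):227832482998716310·7+37026417000002430→1631853797991016600
@27  (27,5):12230196160292565·5+187226356946265→61338207158409090, (27,6):224595186974125331·6+12230196160292565→1359801318005044551, (27,7):1631853797991016600·7+224595186974125331→11647571772911241531
Read S(27,5) = 61338207158409090, S(27,6) = 1359801318005044551, S(27,7) = 11647571772911241531.

61338207158409090, 1359801318005044551, 11647571772911241531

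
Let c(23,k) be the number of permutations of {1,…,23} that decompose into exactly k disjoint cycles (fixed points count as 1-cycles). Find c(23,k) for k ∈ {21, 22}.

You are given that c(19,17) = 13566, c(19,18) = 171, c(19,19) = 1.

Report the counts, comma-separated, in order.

30107, 253

row 20: T[20][18]=19·171+13566=16815  T[20][19]=19·1+171=190  T[20][20]=19·0+1=1
row 21: T[21][19]=20·190+16815=20615  T[21][20]=20·1+190=210  T[21][21]=20·0+1=1
row 22: T[22][20]=21·210+20615=25025  T[22][21]=21·1+210=231  T[22][22]=21·0+1=1
row 23: T[23][21]=22·231+25025=30107  T[23][22]=22·1+231=253
Read c(23,21) = 30107, c(23,22) = 253.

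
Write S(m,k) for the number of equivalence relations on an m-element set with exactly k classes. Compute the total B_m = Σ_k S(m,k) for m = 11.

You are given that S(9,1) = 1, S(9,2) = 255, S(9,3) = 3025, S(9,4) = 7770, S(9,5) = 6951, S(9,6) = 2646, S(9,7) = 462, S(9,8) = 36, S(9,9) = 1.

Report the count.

@10  (10,1):1·1+0→1, (10,2):255·2+1→511, (10,3):3025·3+255→9330, (10,4):7770·4+3025→34105, (10,5):6951·5+7770→42525, (10,6):2646·6+6951→22827, (10,7):462·7+2646→5880, (10,8):36·8+462→750, (10,9):1·9+36→45, (10,10):0·10+1→1
@11  (11,1):1·1+0→1, (11,2):511·2+1→1023, (11,3):9330·3+511→28501, (11,4):34105·4+9330→145750, (11,5):42525·5+34105→246730, (11,6):22827·6+42525→179487, (11,7):5880·7+22827→63987, (11,8):750·8+5880→11880, (11,9):45·9+750→1155, (11,10):1·10+45→55, (11,11):0·11+1→1
B_11 = ΣS(11,k) = 1+1023+28501+145750+246730+179487+63987+11880+1155+55+1 = 678570

678570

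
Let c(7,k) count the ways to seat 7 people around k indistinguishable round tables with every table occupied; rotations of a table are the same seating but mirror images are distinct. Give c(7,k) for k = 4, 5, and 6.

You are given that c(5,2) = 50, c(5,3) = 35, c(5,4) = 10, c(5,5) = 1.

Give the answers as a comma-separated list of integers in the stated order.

i=6: T(6,3)=50+5·35=225 | T(6,4)=35+5·10=85 | T(6,5)=10+5·1=15 | T(6,6)=1+5·0=1
i=7: T(7,4)=225+6·85=735 | T(7,5)=85+6·15=175 | T(7,6)=15+6·1=21
Read c(7,4) = 735, c(7,5) = 175, c(7,6) = 21.

735, 175, 21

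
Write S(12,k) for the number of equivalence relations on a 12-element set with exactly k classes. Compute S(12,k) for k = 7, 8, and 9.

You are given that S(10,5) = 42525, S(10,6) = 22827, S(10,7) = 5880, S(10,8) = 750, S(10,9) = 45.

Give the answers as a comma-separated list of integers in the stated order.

[11] T[11,6]:6*22827+42525=179487 · T[11,7]:7*5880+22827=63987 · T[11,8]:8*750+5880=11880 · T[11,9]:9*45+750=1155
[12] T[12,7]:7*63987+179487=627396 · T[12,8]:8*11880+63987=159027 · T[12,9]:9*1155+11880=22275
Read S(12,7) = 627396, S(12,8) = 159027, S(12,9) = 22275.

627396, 159027, 22275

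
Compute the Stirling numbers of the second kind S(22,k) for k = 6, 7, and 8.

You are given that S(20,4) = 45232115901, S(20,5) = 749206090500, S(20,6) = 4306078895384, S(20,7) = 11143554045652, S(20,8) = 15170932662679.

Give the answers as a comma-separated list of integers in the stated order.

163305339345225, 602762379967440, 1142399079991620

r21: T_21,5=5×749206090500+45232115901=3791262568401; T_21,6=6×4306078895384+749206090500=26585679462804; T_21,7=7×11143554045652+4306078895384=82310957214948; T_21,8=8×15170932662679+11143554045652=132511015347084
r22: T_22,6=6×26585679462804+3791262568401=163305339345225; T_22,7=7×82310957214948+26585679462804=602762379967440; T_22,8=8×132511015347084+82310957214948=1142399079991620
Read S(22,6) = 163305339345225, S(22,7) = 602762379967440, S(22,8) = 1142399079991620.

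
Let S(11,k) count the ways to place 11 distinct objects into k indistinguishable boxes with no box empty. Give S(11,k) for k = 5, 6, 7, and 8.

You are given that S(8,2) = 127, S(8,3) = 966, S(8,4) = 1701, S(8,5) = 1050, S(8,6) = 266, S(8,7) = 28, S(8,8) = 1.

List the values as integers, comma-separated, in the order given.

246730, 179487, 63987, 11880

[9] T[9,3]:3*966+127=3025 · T[9,4]:4*1701+966=7770 · T[9,5]:5*1050+1701=6951 · T[9,6]:6*266+1050=2646 · T[9,7]:7*28+266=462 · T[9,8]:8*1+28=36
[10] T[10,4]:4*7770+3025=34105 · T[10,5]:5*6951+7770=42525 · T[10,6]:6*2646+6951=22827 · T[10,7]:7*462+2646=5880 · T[10,8]:8*36+462=750
[11] T[11,5]:5*42525+34105=246730 · T[11,6]:6*22827+42525=179487 · T[11,7]:7*5880+22827=63987 · T[11,8]:8*750+5880=11880
Read S(11,5) = 246730, S(11,6) = 179487, S(11,7) = 63987, S(11,8) = 11880.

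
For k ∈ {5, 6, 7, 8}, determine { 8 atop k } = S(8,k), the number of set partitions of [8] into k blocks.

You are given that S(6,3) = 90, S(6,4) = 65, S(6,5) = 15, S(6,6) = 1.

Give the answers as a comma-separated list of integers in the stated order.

1050, 266, 28, 1

row 7: T[7][4]=4·65+90=350  T[7][5]=5·15+65=140  T[7][6]=6·1+15=21  T[7][7]=7·0+1=1
row 8: T[8][5]=5·140+350=1050  T[8][6]=6·21+140=266  T[8][7]=7·1+21=28  T[8][8]=8·0+1=1
Read S(8,5) = 1050, S(8,6) = 266, S(8,7) = 28, S(8,8) = 1.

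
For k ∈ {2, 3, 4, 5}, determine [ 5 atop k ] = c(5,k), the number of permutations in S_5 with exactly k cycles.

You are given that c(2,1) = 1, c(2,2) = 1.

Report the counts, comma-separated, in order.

@3  (3,1):1·2+0→2, (3,2):1·2+1→3, (3,3):0·2+1→1
@4  (4,1):2·3+0→6, (4,2):3·3+2→11, (4,3):1·3+3→6, (4,4):0·3+1→1
@5  (5,2):11·4+6→50, (5,3):6·4+11→35, (5,4):1·4+6→10, (5,5):0·4+1→1
Read c(5,2) = 50, c(5,3) = 35, c(5,4) = 10, c(5,5) = 1.

50, 35, 10, 1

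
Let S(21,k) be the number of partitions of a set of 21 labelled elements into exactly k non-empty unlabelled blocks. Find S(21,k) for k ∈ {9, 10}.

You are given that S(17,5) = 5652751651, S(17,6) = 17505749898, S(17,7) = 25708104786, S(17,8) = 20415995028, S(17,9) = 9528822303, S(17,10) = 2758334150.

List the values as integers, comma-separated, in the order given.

row 18: T[18][6]=6·17505749898+5652751651=110687251039  T[18][7]=7·25708104786+17505749898=197462483400  T[18][8]=8·20415995028+25708104786=189036065010  T[18][9]=9·9528822303+20415995028=106175395755  T[18][10]=10·2758334150+9528822303=37112163803
row 19: T[19][7]=7·197462483400+110687251039=1492924634839  T[19][8]=8·189036065010+197462483400=1709751003480  T[19][9]=9·106175395755+189036065010=1144614626805  T[19][10]=10·37112163803+106175395755=477297033785
row 20: T[20][8]=8·1709751003480+1492924634839=15170932662679  T[20][9]=9·1144614626805+1709751003480=12011282644725  T[20][10]=10·477297033785+1144614626805=5917584964655
row 21: T[21][9]=9·12011282644725+15170932662679=123272476465204  T[21][10]=10·5917584964655+12011282644725=71187132291275
Read S(21,9) = 123272476465204, S(21,10) = 71187132291275.

123272476465204, 71187132291275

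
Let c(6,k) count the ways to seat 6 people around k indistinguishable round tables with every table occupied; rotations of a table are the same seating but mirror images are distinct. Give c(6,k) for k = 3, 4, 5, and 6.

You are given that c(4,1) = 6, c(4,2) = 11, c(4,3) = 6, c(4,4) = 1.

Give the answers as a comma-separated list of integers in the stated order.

[5] T[5,2]:4*11+6=50 · T[5,3]:4*6+11=35 · T[5,4]:4*1+6=10 · T[5,5]:4*0+1=1
[6] T[6,3]:5*35+50=225 · T[6,4]:5*10+35=85 · T[6,5]:5*1+10=15 · T[6,6]:5*0+1=1
Read c(6,3) = 225, c(6,4) = 85, c(6,5) = 15, c(6,6) = 1.

225, 85, 15, 1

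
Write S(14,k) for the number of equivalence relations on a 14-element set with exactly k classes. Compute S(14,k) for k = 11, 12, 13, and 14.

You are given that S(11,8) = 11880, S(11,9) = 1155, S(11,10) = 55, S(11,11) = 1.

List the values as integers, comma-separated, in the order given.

66066, 3367, 91, 1

@12  (12,9):1155·9+11880→22275, (12,10):55·10+1155→1705, (12,11):1·11+55→66, (12,12):0·12+1→1
@13  (13,10):1705·10+22275→39325, (13,11):66·11+1705→2431, (13,12):1·12+66→78, (13,13):0·13+1→1
@14  (14,11):2431·11+39325→66066, (14,12):78·12+2431→3367, (14,13):1·13+78→91, (14,14):0·14+1→1
Read S(14,11) = 66066, S(14,12) = 3367, S(14,13) = 91, S(14,14) = 1.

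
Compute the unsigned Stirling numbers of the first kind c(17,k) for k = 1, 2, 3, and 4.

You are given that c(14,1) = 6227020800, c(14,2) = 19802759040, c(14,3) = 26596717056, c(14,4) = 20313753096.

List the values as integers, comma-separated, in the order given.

r15: T_15,1=14×6227020800+0=87178291200; T_15,2=14×19802759040+6227020800=283465647360; T_15,3=14×26596717056+19802759040=392156797824; T_15,4=14×20313753096+26596717056=310989260400
r16: T_16,1=15×87178291200+0=1307674368000; T_16,2=15×283465647360+87178291200=4339163001600; T_16,3=15×392156797824+283465647360=6165817614720; T_16,4=15×310989260400+392156797824=5056995703824
r17: T_17,1=16×1307674368000+0=20922789888000; T_17,2=16×4339163001600+1307674368000=70734282393600; T_17,3=16×6165817614720+4339163001600=102992244837120; T_17,4=16×5056995703824+6165817614720=87077748875904
Read c(17,1) = 20922789888000, c(17,2) = 70734282393600, c(17,3) = 102992244837120, c(17,4) = 87077748875904.

20922789888000, 70734282393600, 102992244837120, 87077748875904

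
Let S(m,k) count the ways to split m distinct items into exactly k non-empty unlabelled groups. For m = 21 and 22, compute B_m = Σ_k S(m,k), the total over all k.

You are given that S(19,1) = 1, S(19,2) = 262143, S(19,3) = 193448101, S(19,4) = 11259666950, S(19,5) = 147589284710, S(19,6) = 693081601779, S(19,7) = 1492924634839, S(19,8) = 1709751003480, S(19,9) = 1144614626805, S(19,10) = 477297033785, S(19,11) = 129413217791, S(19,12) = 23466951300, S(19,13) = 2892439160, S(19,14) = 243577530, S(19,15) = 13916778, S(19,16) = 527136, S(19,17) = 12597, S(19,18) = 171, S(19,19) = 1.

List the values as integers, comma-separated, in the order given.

r20: T_20,1=1×1+0=1; T_20,2=2×262143+1=524287; T_20,3=3×193448101+262143=580606446; T_20,4=4×11259666950+193448101=45232115901; T_20,5=5×147589284710+11259666950=749206090500; T_20,6=6×693081601779+147589284710=4306078895384; T_20,7=7×1492924634839+693081601779=11143554045652; T_20,8=8×1709751003480+1492924634839=15170932662679; T_20,9=9×1144614626805+1709751003480=12011282644725; T_20,10=10×477297033785+1144614626805=5917584964655; T_20,11=11×129413217791+477297033785=1900842429486; T_20,12=12×23466951300+129413217791=411016633391; T_20,13=13×2892439160+23466951300=61068660380; T_20,14=14×243577530+2892439160=6302524580; T_20,15=15×13916778+243577530=452329200; T_20,16=16×527136+13916778=22350954; T_20,17=17×12597+527136=741285; T_20,18=18×171+12597=15675; T_20,19=19×1+171=190; T_20,20=20×0+1=1
r21: T_21,1=1×1+0=1; T_21,2=2×524287+1=1048575; T_21,3=3×580606446+524287=1742343625; T_21,4=4×45232115901+580606446=181509070050; T_21,5=5×749206090500+45232115901=3791262568401; T_21,6=6×4306078895384+749206090500=26585679462804; T_21,7=7×11143554045652+4306078895384=82310957214948; T_21,8=8×15170932662679+11143554045652=132511015347084; T_21,9=9×12011282644725+15170932662679=123272476465204; T_21,10=10×5917584964655+12011282644725=71187132291275; T_21,11=11×1900842429486+5917584964655=26826851689001; T_21,12=12×411016633391+1900842429486=6833042030178; T_21,13=13×61068660380+411016633391=1204909218331; T_21,14=14×6302524580+61068660380=149304004500; T_21,15=15×452329200+6302524580=13087462580; T_21,16=16×22350954+452329200=809944464; T_21,17=17×741285+22350954=34952799; T_21,18=18×15675+741285=1023435; T_21,19=19×190+15675=19285; T_21,20=20×1+190=210; T_21,21=21×0+1=1
r22: T_22,1=1×1+0=1; T_22,2=2×1048575+1=2097151; T_22,3=3×1742343625+1048575=5228079450; T_22,4=4×181509070050+1742343625=727778623825; T_22,5=5×3791262568401+181509070050=19137821912055; T_22,6=6×26585679462804+3791262568401=163305339345225; T_22,7=7×82310957214948+26585679462804=602762379967440; T_22,8=8×132511015347084+82310957214948=1142399079991620; T_22,9=9×123272476465204+132511015347084=1241963303533920; T_22,10=10×71187132291275+123272476465204=835143799377954; T_22,11=11×26826851689001+71187132291275=366282500870286; T_22,12=12×6833042030178+26826851689001=108823356051137; T_22,13=13×1204909218331+6833042030178=22496861868481; T_22,14=14×149304004500+1204909218331=3295165281331; T_22,15=15×13087462580+149304004500=345615943200; T_22,16=16×809944464+13087462580=26046574004; T_22,17=17×34952799+809944464=1404142047; T_22,18=18×1023435+34952799=53374629; T_22,19=19×19285+1023435=1389850; T_22,20=20×210+19285=23485; T_22,21=21×1+210=231; T_22,22=22×0+1=1
B_21 = ΣS(21,k) = 1+1048575+1742343625+181509070050+3791262568401+26585679462804+82310957214948+132511015347084+123272476465204+71187132291275+26826851689001+6833042030178+1204909218331+149304004500+13087462580+809944464+34952799+1023435+19285+210+1 = 474869816156751
B_22 = ΣS(22,k) = 1+2097151+5228079450+727778623825+19137821912055+163305339345225+602762379967440+1142399079991620+1241963303533920+835143799377954+366282500870286+108823356051137+22496861868481+3295165281331+345615943200+26046574004+1404142047+53374629+1389850+23485+231+1 = 4506715738447323

474869816156751, 4506715738447323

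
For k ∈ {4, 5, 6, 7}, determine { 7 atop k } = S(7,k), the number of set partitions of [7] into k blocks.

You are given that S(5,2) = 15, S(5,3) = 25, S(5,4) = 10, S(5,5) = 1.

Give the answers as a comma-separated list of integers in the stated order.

350, 140, 21, 1

[6] T[6,3]:3*25+15=90 · T[6,4]:4*10+25=65 · T[6,5]:5*1+10=15 · T[6,6]:6*0+1=1
[7] T[7,4]:4*65+90=350 · T[7,5]:5*15+65=140 · T[7,6]:6*1+15=21 · T[7,7]:7*0+1=1
Read S(7,4) = 350, S(7,5) = 140, S(7,6) = 21, S(7,7) = 1.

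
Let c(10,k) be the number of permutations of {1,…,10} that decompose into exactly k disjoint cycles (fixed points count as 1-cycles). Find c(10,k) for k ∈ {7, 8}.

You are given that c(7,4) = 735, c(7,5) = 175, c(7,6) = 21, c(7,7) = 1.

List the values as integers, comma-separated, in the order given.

9450, 870

[8] T[8,5]:7*175+735=1960 · T[8,6]:7*21+175=322 · T[8,7]:7*1+21=28 · T[8,8]:7*0+1=1
[9] T[9,6]:8*322+1960=4536 · T[9,7]:8*28+322=546 · T[9,8]:8*1+28=36
[10] T[10,7]:9*546+4536=9450 · T[10,8]:9*36+546=870
Read c(10,7) = 9450, c(10,8) = 870.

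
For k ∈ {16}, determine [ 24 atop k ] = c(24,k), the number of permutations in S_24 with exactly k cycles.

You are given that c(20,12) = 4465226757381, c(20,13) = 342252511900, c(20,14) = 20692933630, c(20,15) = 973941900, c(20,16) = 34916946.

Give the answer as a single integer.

row 21: T[21][13]=20·342252511900+4465226757381=11310276995381  T[21][14]=20·20692933630+342252511900=756111184500  T[21][15]=20·973941900+20692933630=40171771630  T[21][16]=20·34916946+973941900=1672280820
row 22: T[22][14]=21·756111184500+11310276995381=27188611869881  T[22][15]=21·40171771630+756111184500=1599718388730  T[22][16]=21·1672280820+40171771630=75289668850
row 23: T[23][15]=22·1599718388730+27188611869881=62382416421941  T[23][16]=22·75289668850+1599718388730=3256091103430
row 24: T[24][16]=23·3256091103430+62382416421941=137272511800831
Read c(24,16) = 137272511800831.

137272511800831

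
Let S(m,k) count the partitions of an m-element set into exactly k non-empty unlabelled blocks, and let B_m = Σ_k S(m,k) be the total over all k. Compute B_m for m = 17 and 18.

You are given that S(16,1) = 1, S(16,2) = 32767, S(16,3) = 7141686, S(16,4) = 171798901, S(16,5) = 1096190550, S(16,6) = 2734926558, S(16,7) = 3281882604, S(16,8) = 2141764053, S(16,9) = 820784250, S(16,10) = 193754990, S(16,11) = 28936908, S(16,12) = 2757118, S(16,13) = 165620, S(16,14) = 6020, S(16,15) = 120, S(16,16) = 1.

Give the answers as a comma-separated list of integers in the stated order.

82864869804, 682076806159

r17: T_17,1=1×1+0=1; T_17,2=2×32767+1=65535; T_17,3=3×7141686+32767=21457825; T_17,4=4×171798901+7141686=694337290; T_17,5=5×1096190550+171798901=5652751651; T_17,6=6×2734926558+1096190550=17505749898; T_17,7=7×3281882604+2734926558=25708104786; T_17,8=8×2141764053+3281882604=20415995028; T_17,9=9×820784250+2141764053=9528822303; T_17,10=10×193754990+820784250=2758334150; T_17,11=11×28936908+193754990=512060978; T_17,12=12×2757118+28936908=62022324; T_17,13=13×165620+2757118=4910178; T_17,14=14×6020+165620=249900; T_17,15=15×120+6020=7820; T_17,16=16×1+120=136; T_17,17=17×0+1=1
r18: T_18,1=1×1+0=1; T_18,2=2×65535+1=131071; T_18,3=3×21457825+65535=64439010; T_18,4=4×694337290+21457825=2798806985; T_18,5=5×5652751651+694337290=28958095545; T_18,6=6×17505749898+5652751651=110687251039; T_18,7=7×25708104786+17505749898=197462483400; T_18,8=8×20415995028+25708104786=189036065010; T_18,9=9×9528822303+20415995028=106175395755; T_18,10=10×2758334150+9528822303=37112163803; T_18,11=11×512060978+2758334150=8391004908; T_18,12=12×62022324+512060978=1256328866; T_18,13=13×4910178+62022324=125854638; T_18,14=14×249900+4910178=8408778; T_18,15=15×7820+249900=367200; T_18,16=16×136+7820=9996; T_18,17=17×1+136=153; T_18,18=18×0+1=1
B_17 = ΣS(17,k) = 1+65535+21457825+694337290+5652751651+17505749898+25708104786+20415995028+9528822303+2758334150+512060978+62022324+4910178+249900+7820+136+1 = 82864869804
B_18 = ΣS(18,k) = 1+131071+64439010+2798806985+28958095545+110687251039+197462483400+189036065010+106175395755+37112163803+8391004908+1256328866+125854638+8408778+367200+9996+153+1 = 682076806159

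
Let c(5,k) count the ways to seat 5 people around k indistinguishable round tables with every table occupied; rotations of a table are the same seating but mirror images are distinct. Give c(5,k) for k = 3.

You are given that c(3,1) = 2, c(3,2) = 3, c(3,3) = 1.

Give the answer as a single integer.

i=4: T(4,2)=2+3·3=11 | T(4,3)=3+3·1=6
i=5: T(5,3)=11+4·6=35
Read c(5,3) = 35.

35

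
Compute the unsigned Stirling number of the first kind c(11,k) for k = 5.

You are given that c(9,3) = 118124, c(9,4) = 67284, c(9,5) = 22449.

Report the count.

3416930

i=10: T(10,4)=118124+9·67284=723680 | T(10,5)=67284+9·22449=269325
i=11: T(11,5)=723680+10·269325=3416930
Read c(11,5) = 3416930.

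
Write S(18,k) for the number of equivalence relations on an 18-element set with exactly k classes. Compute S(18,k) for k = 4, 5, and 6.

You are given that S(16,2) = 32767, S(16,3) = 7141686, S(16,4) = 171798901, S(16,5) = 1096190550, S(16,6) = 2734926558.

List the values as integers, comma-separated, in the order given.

2798806985, 28958095545, 110687251039

[17] T[17,3]:3*7141686+32767=21457825 · T[17,4]:4*171798901+7141686=694337290 · T[17,5]:5*1096190550+171798901=5652751651 · T[17,6]:6*2734926558+1096190550=17505749898
[18] T[18,4]:4*694337290+21457825=2798806985 · T[18,5]:5*5652751651+694337290=28958095545 · T[18,6]:6*17505749898+5652751651=110687251039
Read S(18,4) = 2798806985, S(18,5) = 28958095545, S(18,6) = 110687251039.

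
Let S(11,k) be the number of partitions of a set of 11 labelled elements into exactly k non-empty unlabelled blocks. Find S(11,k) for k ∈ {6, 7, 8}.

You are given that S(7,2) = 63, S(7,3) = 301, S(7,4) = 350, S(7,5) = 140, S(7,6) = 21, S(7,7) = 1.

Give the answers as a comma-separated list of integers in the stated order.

i=8: T(8,3)=63+3·301=966 | T(8,4)=301+4·350=1701 | T(8,5)=350+5·140=1050 | T(8,6)=140+6·21=266 | T(8,7)=21+7·1=28 | T(8,8)=1+8·0=1
i=9: T(9,4)=966+4·1701=7770 | T(9,5)=1701+5·1050=6951 | T(9,6)=1050+6·266=2646 | T(9,7)=266+7·28=462 | T(9,8)=28+8·1=36
i=10: T(10,5)=7770+5·6951=42525 | T(10,6)=6951+6·2646=22827 | T(10,7)=2646+7·462=5880 | T(10,8)=462+8·36=750
i=11: T(11,6)=42525+6·22827=179487 | T(11,7)=22827+7·5880=63987 | T(11,8)=5880+8·750=11880
Read S(11,6) = 179487, S(11,7) = 63987, S(11,8) = 11880.

179487, 63987, 11880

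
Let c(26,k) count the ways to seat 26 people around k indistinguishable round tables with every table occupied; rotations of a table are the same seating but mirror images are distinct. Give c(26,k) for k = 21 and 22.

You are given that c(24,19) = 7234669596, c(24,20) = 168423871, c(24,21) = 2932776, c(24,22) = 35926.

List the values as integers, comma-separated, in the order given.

17247104875, 333685495

[25] T[25,20]:24*168423871+7234669596=11276842500 · T[25,21]:24*2932776+168423871=238810495 · T[25,22]:24*35926+2932776=3795000
[26] T[26,21]:25*238810495+11276842500=17247104875 · T[26,22]:25*3795000+238810495=333685495
Read c(26,21) = 17247104875, c(26,22) = 333685495.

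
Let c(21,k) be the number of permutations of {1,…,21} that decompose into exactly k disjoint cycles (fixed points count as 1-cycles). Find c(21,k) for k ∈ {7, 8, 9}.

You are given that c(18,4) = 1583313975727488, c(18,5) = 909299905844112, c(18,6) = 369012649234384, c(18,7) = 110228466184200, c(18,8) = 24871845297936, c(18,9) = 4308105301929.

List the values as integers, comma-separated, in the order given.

r19: T_19,5=18×909299905844112+1583313975727488=17950712280921504; T_19,6=18×369012649234384+909299905844112=7551527592063024; T_19,7=18×110228466184200+369012649234384=2353125040549984; T_19,8=18×24871845297936+110228466184200=557921681547048; T_19,9=18×4308105301929+24871845297936=102417740732658
r20: T_20,6=19×7551527592063024+17950712280921504=161429736530118960; T_20,7=19×2353125040549984+7551527592063024=52260903362512720; T_20,8=19×557921681547048+2353125040549984=12953636989943896; T_20,9=19×102417740732658+557921681547048=2503858755467550
r21: T_21,7=20×52260903362512720+161429736530118960=1206647803780373360; T_21,8=20×12953636989943896+52260903362512720=311333643161390640; T_21,9=20×2503858755467550+12953636989943896=63030812099294896
Read c(21,7) = 1206647803780373360, c(21,8) = 311333643161390640, c(21,9) = 63030812099294896.

1206647803780373360, 311333643161390640, 63030812099294896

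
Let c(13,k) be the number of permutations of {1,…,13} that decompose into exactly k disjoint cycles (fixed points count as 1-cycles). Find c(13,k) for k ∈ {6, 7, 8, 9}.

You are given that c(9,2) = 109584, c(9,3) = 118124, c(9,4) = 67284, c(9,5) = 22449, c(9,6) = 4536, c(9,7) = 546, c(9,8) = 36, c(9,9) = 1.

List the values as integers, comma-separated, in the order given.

row 10: T[10][3]=9·118124+109584=1172700  T[10][4]=9·67284+118124=723680  T[10][5]=9·22449+67284=269325  T[10][6]=9·4536+22449=63273  T[10][7]=9·546+4536=9450  T[10][8]=9·36+546=870  T[10][9]=9·1+36=45
row 11: T[11][4]=10·723680+1172700=8409500  T[11][5]=10·269325+723680=3416930  T[11][6]=10·63273+269325=902055  T[11][7]=10·9450+63273=157773  T[11][8]=10·870+9450=18150  T[11][9]=10·45+870=1320
row 12: T[12][5]=11·3416930+8409500=45995730  T[12][6]=11·902055+3416930=13339535  T[12][7]=11·157773+902055=2637558  T[12][8]=11·18150+157773=357423  T[12][9]=11·1320+18150=32670
row 13: T[13][6]=12·13339535+45995730=206070150  T[13][7]=12·2637558+13339535=44990231  T[13][8]=12·357423+2637558=6926634  T[13][9]=12·32670+357423=749463
Read c(13,6) = 206070150, c(13,7) = 44990231, c(13,8) = 6926634, c(13,9) = 749463.

206070150, 44990231, 6926634, 749463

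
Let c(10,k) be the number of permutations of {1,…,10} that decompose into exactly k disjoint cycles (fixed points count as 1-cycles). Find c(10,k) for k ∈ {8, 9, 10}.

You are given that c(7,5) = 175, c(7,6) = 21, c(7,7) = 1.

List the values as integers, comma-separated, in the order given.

@8  (8,6):21·7+175→322, (8,7):1·7+21→28, (8,8):0·7+1→1
@9  (9,7):28·8+322→546, (9,8):1·8+28→36, (9,9):0·8+1→1
@10  (10,8):36·9+546→870, (10,9):1·9+36→45, (10,10):0·9+1→1
Read c(10,8) = 870, c(10,9) = 45, c(10,10) = 1.

870, 45, 1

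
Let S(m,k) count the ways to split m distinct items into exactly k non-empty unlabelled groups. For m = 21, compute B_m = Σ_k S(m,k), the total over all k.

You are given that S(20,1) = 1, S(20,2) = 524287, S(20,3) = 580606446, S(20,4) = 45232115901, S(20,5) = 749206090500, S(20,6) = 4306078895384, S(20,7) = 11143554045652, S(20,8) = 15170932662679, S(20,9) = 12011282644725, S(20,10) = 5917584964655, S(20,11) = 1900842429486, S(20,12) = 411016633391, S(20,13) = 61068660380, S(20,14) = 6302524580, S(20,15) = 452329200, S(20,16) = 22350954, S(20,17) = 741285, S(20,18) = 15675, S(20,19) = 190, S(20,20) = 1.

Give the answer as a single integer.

474869816156751

@21  (21,1):1·1+0→1, (21,2):524287·2+1→1048575, (21,3):580606446·3+524287→1742343625, (21,4):45232115901·4+580606446→181509070050, (21,5):749206090500·5+45232115901→3791262568401, (21,6):4306078895384·6+749206090500→26585679462804, (21,7):11143554045652·7+4306078895384→82310957214948, (21,8):15170932662679·8+11143554045652→132511015347084, (21,9):12011282644725·9+15170932662679→123272476465204, (21,10):5917584964655·10+12011282644725→71187132291275, (21,11):1900842429486·11+5917584964655→26826851689001, (21,12):411016633391·12+1900842429486→6833042030178, (21,13):61068660380·13+411016633391→1204909218331, (21,14):6302524580·14+61068660380→149304004500, (21,15):452329200·15+6302524580→13087462580, (21,16):22350954·16+452329200→809944464, (21,17):741285·17+22350954→34952799, (21,18):15675·18+741285→1023435, (21,19):190·19+15675→19285, (21,20):1·20+190→210, (21,21):0·21+1→1
B_21 = ΣS(21,k) = 1+1048575+1742343625+181509070050+3791262568401+26585679462804+82310957214948+132511015347084+123272476465204+71187132291275+26826851689001+6833042030178+1204909218331+149304004500+13087462580+809944464+34952799+1023435+19285+210+1 = 474869816156751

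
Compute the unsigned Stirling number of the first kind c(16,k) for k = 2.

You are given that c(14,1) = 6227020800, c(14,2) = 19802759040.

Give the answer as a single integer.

4339163001600

[15] T[15,1]:14*6227020800+0=87178291200 · T[15,2]:14*19802759040+6227020800=283465647360
[16] T[16,2]:15*283465647360+87178291200=4339163001600
Read c(16,2) = 4339163001600.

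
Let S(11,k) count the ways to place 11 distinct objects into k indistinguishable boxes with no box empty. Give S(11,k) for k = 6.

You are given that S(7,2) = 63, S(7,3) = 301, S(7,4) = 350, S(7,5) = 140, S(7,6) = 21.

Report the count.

row 8: T[8][3]=3·301+63=966  T[8][4]=4·350+301=1701  T[8][5]=5·140+350=1050  T[8][6]=6·21+140=266
row 9: T[9][4]=4·1701+966=7770  T[9][5]=5·1050+1701=6951  T[9][6]=6·266+1050=2646
row 10: T[10][5]=5·6951+7770=42525  T[10][6]=6·2646+6951=22827
row 11: T[11][6]=6·22827+42525=179487
Read S(11,6) = 179487.

179487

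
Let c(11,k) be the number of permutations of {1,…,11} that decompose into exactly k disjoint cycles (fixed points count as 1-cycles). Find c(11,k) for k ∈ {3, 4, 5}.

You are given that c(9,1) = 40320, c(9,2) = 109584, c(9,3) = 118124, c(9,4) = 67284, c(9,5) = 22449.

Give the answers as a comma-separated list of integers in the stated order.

12753576, 8409500, 3416930

row 10: T[10][2]=9·109584+40320=1026576  T[10][3]=9·118124+109584=1172700  T[10][4]=9·67284+118124=723680  T[10][5]=9·22449+67284=269325
row 11: T[11][3]=10·1172700+1026576=12753576  T[11][4]=10·723680+1172700=8409500  T[11][5]=10·269325+723680=3416930
Read c(11,3) = 12753576, c(11,4) = 8409500, c(11,5) = 3416930.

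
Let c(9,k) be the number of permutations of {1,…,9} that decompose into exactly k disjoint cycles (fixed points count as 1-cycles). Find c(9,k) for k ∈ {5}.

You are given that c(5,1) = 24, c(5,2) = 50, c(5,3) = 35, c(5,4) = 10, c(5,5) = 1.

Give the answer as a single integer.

22449

[6] T[6,2]:5*50+24=274 · T[6,3]:5*35+50=225 · T[6,4]:5*10+35=85 · T[6,5]:5*1+10=15
[7] T[7,3]:6*225+274=1624 · T[7,4]:6*85+225=735 · T[7,5]:6*15+85=175
[8] T[8,4]:7*735+1624=6769 · T[8,5]:7*175+735=1960
[9] T[9,5]:8*1960+6769=22449
Read c(9,5) = 22449.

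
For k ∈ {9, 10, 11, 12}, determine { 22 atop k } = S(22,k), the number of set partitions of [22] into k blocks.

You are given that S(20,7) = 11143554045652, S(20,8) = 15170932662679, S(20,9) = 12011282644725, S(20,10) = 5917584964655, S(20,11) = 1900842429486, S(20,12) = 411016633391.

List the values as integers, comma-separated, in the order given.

1241963303533920, 835143799377954, 366282500870286, 108823356051137

r21: T_21,8=8×15170932662679+11143554045652=132511015347084; T_21,9=9×12011282644725+15170932662679=123272476465204; T_21,10=10×5917584964655+12011282644725=71187132291275; T_21,11=11×1900842429486+5917584964655=26826851689001; T_21,12=12×411016633391+1900842429486=6833042030178
r22: T_22,9=9×123272476465204+132511015347084=1241963303533920; T_22,10=10×71187132291275+123272476465204=835143799377954; T_22,11=11×26826851689001+71187132291275=366282500870286; T_22,12=12×6833042030178+26826851689001=108823356051137
Read S(22,9) = 1241963303533920, S(22,10) = 835143799377954, S(22,11) = 366282500870286, S(22,12) = 108823356051137.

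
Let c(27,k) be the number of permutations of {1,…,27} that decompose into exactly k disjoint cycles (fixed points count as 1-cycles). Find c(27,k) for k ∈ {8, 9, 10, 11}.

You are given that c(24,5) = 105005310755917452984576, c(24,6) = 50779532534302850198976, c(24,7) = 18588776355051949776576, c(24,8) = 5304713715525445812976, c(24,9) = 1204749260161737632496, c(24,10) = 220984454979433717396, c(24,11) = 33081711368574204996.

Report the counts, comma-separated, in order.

[25] T[25,6]:24*50779532534302850198976+105005310755917452984576=1323714091579185857760000 · T[25,7]:24*18588776355051949776576+50779532534302850198976=496910165055549644836800 · T[25,8]:24*5304713715525445812976+18588776355051949776576=145901905527662649288000 · T[25,9]:24*1204749260161737632496+5304713715525445812976=34218695959407148992880 · T[25,10]:24*220984454979433717396+1204749260161737632496=6508376179668146850000 · T[25,11]:24*33081711368574204996+220984454979433717396=1014945527825214637300
[26] T[26,7]:25*496910165055549644836800+1323714091579185857760000=13746468217967926978680000 · T[26,8]:25*145901905527662649288000+496910165055549644836800=4144457803247115877036800 · T[26,9]:25*34218695959407148992880+145901905527662649288000=1001369304512841374110000 · T[26,10]:25*6508376179668146850000+34218695959407148992880=196928100451110820242880 · T[26,11]:25*1014945527825214637300+6508376179668146850000=31882014375298512782500
[27] T[27,8]:26*4144457803247115877036800+13746468217967926978680000=121502371102392939781636800 · T[27,9]:26*1001369304512841374110000+4144457803247115877036800=30180059720580991603896800 · T[27,10]:26*196928100451110820242880+1001369304512841374110000=6121499916241722700424880 · T[27,11]:26*31882014375298512782500+196928100451110820242880=1025860474208872152587880
Read c(27,8) = 121502371102392939781636800, c(27,9) = 30180059720580991603896800, c(27,10) = 6121499916241722700424880, c(27,11) = 1025860474208872152587880.

121502371102392939781636800, 30180059720580991603896800, 6121499916241722700424880, 1025860474208872152587880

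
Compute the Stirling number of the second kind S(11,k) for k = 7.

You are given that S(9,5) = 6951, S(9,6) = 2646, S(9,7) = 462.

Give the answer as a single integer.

i=10: T(10,6)=6951+6·2646=22827 | T(10,7)=2646+7·462=5880
i=11: T(11,7)=22827+7·5880=63987
Read S(11,7) = 63987.

63987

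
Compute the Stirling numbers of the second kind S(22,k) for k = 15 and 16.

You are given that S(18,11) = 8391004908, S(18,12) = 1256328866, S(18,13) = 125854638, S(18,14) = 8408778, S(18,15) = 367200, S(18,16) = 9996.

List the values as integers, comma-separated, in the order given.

345615943200, 26046574004

i=19: T(19,12)=8391004908+12·1256328866=23466951300 | T(19,13)=1256328866+13·125854638=2892439160 | T(19,14)=125854638+14·8408778=243577530 | T(19,15)=8408778+15·367200=13916778 | T(19,16)=367200+16·9996=527136
i=20: T(20,13)=23466951300+13·2892439160=61068660380 | T(20,14)=2892439160+14·243577530=6302524580 | T(20,15)=243577530+15·13916778=452329200 | T(20,16)=13916778+16·527136=22350954
i=21: T(21,14)=61068660380+14·6302524580=149304004500 | T(21,15)=6302524580+15·452329200=13087462580 | T(21,16)=452329200+16·22350954=809944464
i=22: T(22,15)=149304004500+15·13087462580=345615943200 | T(22,16)=13087462580+16·809944464=26046574004
Read S(22,15) = 345615943200, S(22,16) = 26046574004.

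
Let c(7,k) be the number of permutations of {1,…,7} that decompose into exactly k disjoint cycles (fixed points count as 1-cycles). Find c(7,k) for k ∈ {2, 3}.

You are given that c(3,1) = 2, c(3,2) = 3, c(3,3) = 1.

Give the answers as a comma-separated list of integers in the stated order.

i=4: T(4,1)=0+3·2=6 | T(4,2)=2+3·3=11 | T(4,3)=3+3·1=6
i=5: T(5,1)=0+4·6=24 | T(5,2)=6+4·11=50 | T(5,3)=11+4·6=35
i=6: T(6,1)=0+5·24=120 | T(6,2)=24+5·50=274 | T(6,3)=50+5·35=225
i=7: T(7,2)=120+6·274=1764 | T(7,3)=274+6·225=1624
Read c(7,2) = 1764, c(7,3) = 1624.

1764, 1624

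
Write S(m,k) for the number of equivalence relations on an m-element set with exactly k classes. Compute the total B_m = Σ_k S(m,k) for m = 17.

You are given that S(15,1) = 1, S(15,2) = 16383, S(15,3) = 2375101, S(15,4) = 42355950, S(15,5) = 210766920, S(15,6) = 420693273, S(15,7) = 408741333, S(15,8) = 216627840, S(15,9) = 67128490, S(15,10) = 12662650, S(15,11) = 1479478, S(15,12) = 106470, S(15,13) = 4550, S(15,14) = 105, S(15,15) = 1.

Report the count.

i=16: T(16,1)=0+1·1=1 | T(16,2)=1+2·16383=32767 | T(16,3)=16383+3·2375101=7141686 | T(16,4)=2375101+4·42355950=171798901 | T(16,5)=42355950+5·210766920=1096190550 | T(16,6)=210766920+6·420693273=2734926558 | T(16,7)=420693273+7·408741333=3281882604 | T(16,8)=408741333+8·216627840=2141764053 | T(16,9)=216627840+9·67128490=820784250 | T(16,10)=67128490+10·12662650=193754990 | T(16,11)=12662650+11·1479478=28936908 | T(16,12)=1479478+12·106470=2757118 | T(16,13)=106470+13·4550=165620 | T(16,14)=4550+14·105=6020 | T(16,15)=105+15·1=120 | T(16,16)=1+16·0=1
i=17: T(17,1)=0+1·1=1 | T(17,2)=1+2·32767=65535 | T(17,3)=32767+3·7141686=21457825 | T(17,4)=7141686+4·171798901=694337290 | T(17,5)=171798901+5·1096190550=5652751651 | T(17,6)=1096190550+6·2734926558=17505749898 | T(17,7)=2734926558+7·3281882604=25708104786 | T(17,8)=3281882604+8·2141764053=20415995028 | T(17,9)=2141764053+9·820784250=9528822303 | T(17,10)=820784250+10·193754990=2758334150 | T(17,11)=193754990+11·28936908=512060978 | T(17,12)=28936908+12·2757118=62022324 | T(17,13)=2757118+13·165620=4910178 | T(17,14)=165620+14·6020=249900 | T(17,15)=6020+15·120=7820 | T(17,16)=120+16·1=136 | T(17,17)=1+17·0=1
B_17 = ΣS(17,k) = 1+65535+21457825+694337290+5652751651+17505749898+25708104786+20415995028+9528822303+2758334150+512060978+62022324+4910178+249900+7820+136+1 = 82864869804

82864869804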